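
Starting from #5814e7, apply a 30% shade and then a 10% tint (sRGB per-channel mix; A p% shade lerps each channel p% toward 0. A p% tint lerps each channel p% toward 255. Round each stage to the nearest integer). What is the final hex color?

#5126ab

#5814e7 is rgb(88, 20, 231).
Lerp each channel 30% toward 0:
  R: 88 − 26.4 = 61.6 → 62
  G: 20 + 0.3×(0−20) = 20 − 6 = 14 → 14
  B: 231 − 69.3 = 161.7 → 162
After the shade: rgb(62, 14, 162) = #3e0ea2.
A 10% tint moves each channel 10% toward 255:
  R: 62 + 19.3 = 81.3 → 81
  G: 14 + 24.1 = 38.1 → 38
  B: 162 + 0.1×(255−162) = 162 + 9.3 = 171.3 → 171
rgb(81, 38, 171) = #5126ab.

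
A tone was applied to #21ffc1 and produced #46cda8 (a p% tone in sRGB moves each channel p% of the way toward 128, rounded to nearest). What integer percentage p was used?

#21ffc1 is rgb(33, 255, 193); #46cda8 is rgb(70, 205, 168).
On the G channel (widest range): 205 ≈ 255 + (p/100)(128 − 255), so p ≈ 100×(205 − 255)/(128 − 255) = -5000/-127 = 39.37.
p = 39 reproduces all three channels after rounding.

39%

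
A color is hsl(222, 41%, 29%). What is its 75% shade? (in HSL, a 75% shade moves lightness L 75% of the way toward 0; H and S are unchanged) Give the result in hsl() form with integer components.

hsl(222, 41%, 7%)

L moves 75% from 29 toward 0: 29 − 21.75 = 7.25 → 7.
H and S are unchanged.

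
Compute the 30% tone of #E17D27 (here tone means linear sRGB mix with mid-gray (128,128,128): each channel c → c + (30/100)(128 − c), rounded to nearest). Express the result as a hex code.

#C47E42

#E17D27 is rgb(225, 125, 39).
Per channel, c → c + 0.3(128 − c):
  R: 225 + 0.3×(128−225) = 225 − 29.1 = 195.9 → 196
  G: 125 + 0.3×(128−125) = 125 + 0.9 = 125.9 → 126
  B: 39 + 26.7 = 65.7 → 66
rgb(196, 126, 66) = #C47E42.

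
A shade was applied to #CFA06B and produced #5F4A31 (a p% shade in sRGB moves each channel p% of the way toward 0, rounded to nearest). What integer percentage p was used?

#CFA06B is rgb(207, 160, 107); #5F4A31 is rgb(95, 74, 49).
On the R channel (widest range): 95 ≈ 207 + (p/100)(0 − 207), so p ≈ 100×(95 − 207)/(0 − 207) = -11200/-207 = 54.11.
p = 54 reproduces all three channels after rounding.

54%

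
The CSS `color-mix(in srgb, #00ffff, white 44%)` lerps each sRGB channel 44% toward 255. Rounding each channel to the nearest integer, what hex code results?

#70ffff

#00ffff is rgb(0, 255, 255).
Lerp each channel 44% toward 255:
  R: 0 + 112.2 = 112.2 → 112
  G: 255 + 0 = 255 → 255
  B: 255 + 0.44×(255−255) = 255 + 0 = 255 → 255
rgb(112, 255, 255) = #70ffff.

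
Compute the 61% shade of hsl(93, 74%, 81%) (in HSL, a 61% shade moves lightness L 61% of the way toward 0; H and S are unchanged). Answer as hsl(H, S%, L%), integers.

hsl(93, 74%, 32%)

L moves 61% from 81 toward 0: 81 − 49.41 = 31.59 → 32.
H and S are unchanged.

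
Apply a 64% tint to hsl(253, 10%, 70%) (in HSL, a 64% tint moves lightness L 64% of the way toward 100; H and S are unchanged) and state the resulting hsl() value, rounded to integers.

hsl(253, 10%, 89%)

L moves 64% from 70 toward 100: 70 + 19.2 = 89.2 → 89.
H and S are unchanged.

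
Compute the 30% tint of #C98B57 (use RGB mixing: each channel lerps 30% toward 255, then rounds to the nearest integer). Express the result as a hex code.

#C98B57 is rgb(201, 139, 87).
Lerp each channel 30% toward 255:
  R: 201 + 16.2 = 217.2 → 217
  G: 139 + 34.8 = 173.8 → 174
  B: 87 + 0.3×(255−87) = 87 + 50.4 = 137.4 → 137
rgb(217, 174, 137) = #D9AE89.

#D9AE89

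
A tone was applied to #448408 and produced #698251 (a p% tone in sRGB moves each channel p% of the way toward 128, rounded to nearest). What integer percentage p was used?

#448408 is rgb(68, 132, 8); #698251 is rgb(105, 130, 81).
On the B channel (widest range): 81 ≈ 8 + (p/100)(128 − 8), so p ≈ 100×(81 − 8)/(128 − 8) = 7300/120 = 60.83.
p = 61 reproduces all three channels after rounding.

61%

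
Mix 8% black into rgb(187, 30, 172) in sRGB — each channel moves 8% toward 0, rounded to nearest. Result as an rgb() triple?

rgb(172, 28, 158)

An 8% shade moves each channel 8% toward 0:
  R: 187 + 0.08×(0−187) = 187 − 14.96 = 172.04 → 172
  G: 30 + 0.08×(0−30) = 30 − 2.4 = 27.6 → 28
  B: 172 − 13.76 = 158.24 → 158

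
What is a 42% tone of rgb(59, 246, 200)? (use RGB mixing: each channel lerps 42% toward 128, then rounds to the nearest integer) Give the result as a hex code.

Per channel, c → c + 0.42(128 − c):
  R: 59 + 28.98 = 87.98 → 88
  G: 246 − 49.56 = 196.44 → 196
  B: 200 − 30.24 = 169.76 → 170
rgb(88, 196, 170) = #58C4AA.

#58C4AA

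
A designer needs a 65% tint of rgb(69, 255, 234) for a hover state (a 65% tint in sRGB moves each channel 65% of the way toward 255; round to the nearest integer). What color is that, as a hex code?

#BEFFF8

Lerp each channel 65% toward 255:
  R: 69 + 0.65×(255−69) = 69 + 120.9 = 189.9 → 190
  G: 255 + 0.65×(255−255) = 255 + 0 = 255 → 255
  B: 234 + 0.65×(255−234) = 234 + 13.65 = 247.65 → 248
rgb(190, 255, 248) = #BEFFF8.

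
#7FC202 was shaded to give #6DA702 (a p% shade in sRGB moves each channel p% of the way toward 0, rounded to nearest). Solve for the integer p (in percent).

14%

#7FC202 is rgb(127, 194, 2); #6DA702 is rgb(109, 167, 2).
On the G channel (widest range): 167 ≈ 194 + (p/100)(0 − 194), so p ≈ 100×(167 − 194)/(0 − 194) = -2700/-194 = 13.92.
p = 14 reproduces all three channels after rounding.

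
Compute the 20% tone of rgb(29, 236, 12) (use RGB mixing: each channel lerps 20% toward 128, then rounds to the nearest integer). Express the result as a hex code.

A 20% tone moves each channel 20% toward 128:
  R: 29 + 0.2×(128−29) = 29 + 19.8 = 48.8 → 49
  G: 236 + 0.2×(128−236) = 236 − 21.6 = 214.4 → 214
  B: 12 + 23.2 = 35.2 → 35
rgb(49, 214, 35) = #31d623.

#31d623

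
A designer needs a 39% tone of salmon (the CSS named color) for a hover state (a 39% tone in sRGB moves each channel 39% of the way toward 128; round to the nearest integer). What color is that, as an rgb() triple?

CSS salmon is rgb(250, 128, 114).
A 39% tone moves each channel 39% toward 128:
  R: 250 + 0.39×(128−250) = 250 − 47.58 = 202.42 → 202
  G: 128 + 0.39×(128−128) = 128 + 0 = 128 → 128
  B: 114 + 0.39×(128−114) = 114 + 5.46 = 119.46 → 119

rgb(202, 128, 119)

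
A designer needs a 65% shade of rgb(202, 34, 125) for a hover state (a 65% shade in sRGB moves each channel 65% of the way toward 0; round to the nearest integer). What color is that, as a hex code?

Lerp each channel 65% toward 0:
  R: 202 − 131.3 = 70.7 → 71
  G: 34 − 22.1 = 11.9 → 12
  B: 125 − 81.25 = 43.75 → 44
rgb(71, 12, 44) = #470C2C.

#470C2C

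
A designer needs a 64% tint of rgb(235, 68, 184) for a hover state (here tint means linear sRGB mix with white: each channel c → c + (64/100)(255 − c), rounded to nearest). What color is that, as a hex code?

Lerp each channel 64% toward 255:
  R: 235 + 0.64×(255−235) = 235 + 12.8 = 247.8 → 248
  G: 68 + 119.68 = 187.68 → 188
  B: 184 + 0.64×(255−184) = 184 + 45.44 = 229.44 → 229
rgb(248, 188, 229) = #F8BCE5.

#F8BCE5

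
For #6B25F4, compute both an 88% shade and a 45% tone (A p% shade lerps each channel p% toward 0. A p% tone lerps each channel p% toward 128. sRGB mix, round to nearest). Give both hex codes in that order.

#0D041D, #744EC0

#6B25F4 is rgb(107, 37, 244).
88% shade:
  R: 107 − 94.16 = 12.84 → 13
  G: 37 − 32.56 = 4.44 → 4
  B: 244 + 0.88×(0−244) = 244 − 214.72 = 29.28 → 29
  → #0D041D
45% tone:
  R: 107 + 9.45 = 116.45 → 116
  G: 37 + 0.45×(128−37) = 37 + 40.95 = 77.95 → 78
  B: 244 − 52.2 = 191.8 → 192
  → #744EC0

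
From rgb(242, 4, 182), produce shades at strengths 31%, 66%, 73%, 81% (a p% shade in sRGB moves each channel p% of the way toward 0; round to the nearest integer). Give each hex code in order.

31%: (242 − 75.02 = 166.98→167, 4 − 1.24 = 2.76→3, 182 − 56.42 = 125.58→126) → #A7037E
66%: (242 − 159.72 = 82.28→82, 4 − 2.64 = 1.36→1, 182 − 120.12 = 61.88→62) → #52013E
73%: (242 − 176.66 = 65.34→65, 4 − 2.92 = 1.08→1, 182 − 132.86 = 49.14→49) → #410131
81%: (242 − 196.02 = 45.98→46, 4 − 3.24 = 0.76→1, 182 − 147.42 = 34.58→35) → #2E0123

#A7037E, #52013E, #410131, #2E0123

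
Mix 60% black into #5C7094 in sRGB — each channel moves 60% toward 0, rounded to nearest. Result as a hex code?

#5C7094 is rgb(92, 112, 148).
Lerp each channel 60% toward 0:
  R: 92 − 55.2 = 36.8 → 37
  G: 112 + 0.6×(0−112) = 112 − 67.2 = 44.8 → 45
  B: 148 + 0.6×(0−148) = 148 − 88.8 = 59.2 → 59
rgb(37, 45, 59) = #252D3B.

#252D3B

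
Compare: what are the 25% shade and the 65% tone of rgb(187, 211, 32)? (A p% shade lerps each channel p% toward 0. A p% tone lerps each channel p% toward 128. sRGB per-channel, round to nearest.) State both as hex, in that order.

#8C9E18, #959D5E

25% shade:
  R: 187 + 0.25×(0−187) = 187 − 46.75 = 140.25 → 140
  G: 211 − 52.75 = 158.25 → 158
  B: 32 − 8 = 24 → 24
  → #8C9E18
65% tone:
  R: 187 − 38.35 = 148.65 → 149
  G: 211 + 0.65×(128−211) = 211 − 53.95 = 157.05 → 157
  B: 32 + 0.65×(128−32) = 32 + 62.4 = 94.4 → 94
  → #959D5E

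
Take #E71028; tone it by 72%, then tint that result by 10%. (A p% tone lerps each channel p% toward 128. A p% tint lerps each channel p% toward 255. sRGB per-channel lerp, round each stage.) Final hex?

#A77176

#E71028 is rgb(231, 16, 40).
Lerp each channel 72% toward 128:
  R: 231 − 74.16 = 156.84 → 157
  G: 16 + 0.72×(128−16) = 16 + 80.64 = 96.64 → 97
  B: 40 + 0.72×(128−40) = 40 + 63.36 = 103.36 → 103
After the tone: rgb(157, 97, 103) = #9D6167.
A 10% tint moves each channel 10% toward 255:
  R: 157 + 9.8 = 166.8 → 167
  G: 97 + 0.1×(255−97) = 97 + 15.8 = 112.8 → 113
  B: 103 + 15.2 = 118.2 → 118
rgb(167, 113, 118) = #A77176.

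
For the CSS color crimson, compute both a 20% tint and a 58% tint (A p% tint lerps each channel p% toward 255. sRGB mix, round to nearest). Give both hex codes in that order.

CSS crimson is rgb(220, 20, 60).
20% tint:
  R: 220 + 7 = 227 → 227
  G: 20 + 0.2×(255−20) = 20 + 47 = 67 → 67
  B: 60 + 0.2×(255−60) = 60 + 39 = 99 → 99
  → #e34363
58% tint:
  R: 220 + 0.58×(255−220) = 220 + 20.3 = 240.3 → 240
  G: 20 + 136.3 = 156.3 → 156
  B: 60 + 113.1 = 173.1 → 173
  → #f09cad

#e34363, #f09cad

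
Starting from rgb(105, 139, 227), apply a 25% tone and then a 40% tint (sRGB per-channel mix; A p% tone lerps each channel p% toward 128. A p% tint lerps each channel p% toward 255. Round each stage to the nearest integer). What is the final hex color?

#A9B8DF

A 25% tone moves each channel 25% toward 128:
  R: 105 + 5.75 = 110.75 → 111
  G: 139 − 2.75 = 136.25 → 136
  B: 227 − 24.75 = 202.25 → 202
After the tone: rgb(111, 136, 202) = #6F88CA.
Per channel, c → c + 0.4(255 − c):
  R: 111 + 57.6 = 168.6 → 169
  G: 136 + 47.6 = 183.6 → 184
  B: 202 + 21.2 = 223.2 → 223
rgb(169, 184, 223) = #A9B8DF.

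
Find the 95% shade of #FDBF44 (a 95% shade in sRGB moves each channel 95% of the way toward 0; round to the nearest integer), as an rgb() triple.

rgb(13, 10, 3)

#FDBF44 is rgb(253, 191, 68).
Lerp each channel 95% toward 0:
  R: 253 − 240.35 = 12.65 → 13
  G: 191 + 0.95×(0−191) = 191 − 181.45 = 9.55 → 10
  B: 68 + 0.95×(0−68) = 68 − 64.6 = 3.4 → 3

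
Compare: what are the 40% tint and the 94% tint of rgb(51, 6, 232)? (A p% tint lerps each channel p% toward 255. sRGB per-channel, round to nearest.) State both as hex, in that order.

40% tint:
  R: 51 + 0.4×(255−51) = 51 + 81.6 = 132.6 → 133
  G: 6 + 0.4×(255−6) = 6 + 99.6 = 105.6 → 106
  B: 232 + 0.4×(255−232) = 232 + 9.2 = 241.2 → 241
  → #856AF1
94% tint:
  R: 51 + 0.94×(255−51) = 51 + 191.76 = 242.76 → 243
  G: 6 + 0.94×(255−6) = 6 + 234.06 = 240.06 → 240
  B: 232 + 21.62 = 253.62 → 254
  → #F3F0FE

#856AF1, #F3F0FE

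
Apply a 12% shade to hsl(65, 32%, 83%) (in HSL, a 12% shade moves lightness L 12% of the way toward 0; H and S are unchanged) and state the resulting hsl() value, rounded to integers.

hsl(65, 32%, 73%)

L moves 12% from 83 toward 0: 83 − 9.96 = 73.04 → 73.
H and S are unchanged.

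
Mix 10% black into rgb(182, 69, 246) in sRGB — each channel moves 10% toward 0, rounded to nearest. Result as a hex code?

Per channel, c → c + 0.1(0 − c):
  R: 182 − 18.2 = 163.8 → 164
  G: 69 + 0.1×(0−69) = 69 − 6.9 = 62.1 → 62
  B: 246 − 24.6 = 221.4 → 221
rgb(164, 62, 221) = #A43EDD.

#A43EDD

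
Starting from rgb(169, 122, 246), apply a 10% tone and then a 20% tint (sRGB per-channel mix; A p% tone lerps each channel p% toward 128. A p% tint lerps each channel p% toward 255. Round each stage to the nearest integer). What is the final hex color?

#B795EE

A 10% tone moves each channel 10% toward 128:
  R: 169 − 4.1 = 164.9 → 165
  G: 122 + 0.1×(128−122) = 122 + 0.6 = 122.6 → 123
  B: 246 + 0.1×(128−246) = 246 − 11.8 = 234.2 → 234
After the tone: rgb(165, 123, 234) = #A57BEA.
Lerp each channel 20% toward 255:
  R: 165 + 0.2×(255−165) = 165 + 18 = 183 → 183
  G: 123 + 26.4 = 149.4 → 149
  B: 234 + 0.2×(255−234) = 234 + 4.2 = 238.2 → 238
rgb(183, 149, 238) = #B795EE.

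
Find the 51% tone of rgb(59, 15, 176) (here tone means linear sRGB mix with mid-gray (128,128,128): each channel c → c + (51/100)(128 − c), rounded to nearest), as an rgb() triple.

Per channel, c → c + 0.51(128 − c):
  R: 59 + 0.51×(128−59) = 59 + 35.19 = 94.19 → 94
  G: 15 + 57.63 = 72.63 → 73
  B: 176 − 24.48 = 151.52 → 152

rgb(94, 73, 152)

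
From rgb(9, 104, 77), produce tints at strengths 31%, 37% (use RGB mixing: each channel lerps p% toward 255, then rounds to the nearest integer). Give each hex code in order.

#559784, #64a08f

31%: (9 + 76.26 = 85.26→85, 104 + 46.81 = 150.81→151, 77 + 55.18 = 132.18→132) → #559784
37%: (9 + 91.02 = 100.02→100, 104 + 55.87 = 159.87→160, 77 + 65.86 = 142.86→143) → #64a08f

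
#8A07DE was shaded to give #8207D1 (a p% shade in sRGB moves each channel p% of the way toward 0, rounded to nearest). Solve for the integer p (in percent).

#8A07DE is rgb(138, 7, 222); #8207D1 is rgb(130, 7, 209).
On the B channel (widest range): 209 ≈ 222 + (p/100)(0 − 222), so p ≈ 100×(209 − 222)/(0 − 222) = -1300/-222 = 5.86.
p = 6 reproduces all three channels after rounding.

6%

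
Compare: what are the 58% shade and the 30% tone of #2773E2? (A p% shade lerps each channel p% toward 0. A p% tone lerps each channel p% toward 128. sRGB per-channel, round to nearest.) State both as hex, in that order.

#10305F, #4277C5

#2773E2 is rgb(39, 115, 226).
58% shade:
  R: 39 − 22.62 = 16.38 → 16
  G: 115 + 0.58×(0−115) = 115 − 66.7 = 48.3 → 48
  B: 226 + 0.58×(0−226) = 226 − 131.08 = 94.92 → 95
  → #10305F
30% tone:
  R: 39 + 0.3×(128−39) = 39 + 26.7 = 65.7 → 66
  G: 115 + 3.9 = 118.9 → 119
  B: 226 − 29.4 = 196.6 → 197
  → #4277C5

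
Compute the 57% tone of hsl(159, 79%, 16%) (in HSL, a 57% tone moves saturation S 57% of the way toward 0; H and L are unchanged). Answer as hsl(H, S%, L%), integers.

S moves 57% from 79 toward 0: 79 − 45.03 = 33.97 → 34.
H and L are unchanged.

hsl(159, 34%, 16%)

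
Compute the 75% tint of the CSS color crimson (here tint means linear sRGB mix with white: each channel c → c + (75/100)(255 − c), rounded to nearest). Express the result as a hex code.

#F6C4CE

CSS crimson is rgb(220, 20, 60).
A 75% tint moves each channel 75% toward 255:
  R: 220 + 26.25 = 246.25 → 246
  G: 20 + 0.75×(255−20) = 20 + 176.25 = 196.25 → 196
  B: 60 + 146.25 = 206.25 → 206
rgb(246, 196, 206) = #F6C4CE.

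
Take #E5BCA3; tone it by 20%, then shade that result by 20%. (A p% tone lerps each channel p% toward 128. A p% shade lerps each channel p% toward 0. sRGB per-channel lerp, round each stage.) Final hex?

#A78D7D

#E5BCA3 is rgb(229, 188, 163).
A 20% tone moves each channel 20% toward 128:
  R: 229 + 0.2×(128−229) = 229 − 20.2 = 208.8 → 209
  G: 188 + 0.2×(128−188) = 188 − 12 = 176 → 176
  B: 163 − 7 = 156 → 156
After the tone: rgb(209, 176, 156) = #D1B09C.
A 20% shade moves each channel 20% toward 0:
  R: 209 + 0.2×(0−209) = 209 − 41.8 = 167.2 → 167
  G: 176 + 0.2×(0−176) = 176 − 35.2 = 140.8 → 141
  B: 156 + 0.2×(0−156) = 156 − 31.2 = 124.8 → 125
rgb(167, 141, 125) = #A78D7D.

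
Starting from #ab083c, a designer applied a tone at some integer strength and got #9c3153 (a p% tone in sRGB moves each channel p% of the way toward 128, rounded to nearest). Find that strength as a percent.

34%

#ab083c is rgb(171, 8, 60); #9c3153 is rgb(156, 49, 83).
On the G channel (widest range): 49 ≈ 8 + (p/100)(128 − 8), so p ≈ 100×(49 − 8)/(128 − 8) = 4100/120 = 34.17.
p = 34 reproduces all three channels after rounding.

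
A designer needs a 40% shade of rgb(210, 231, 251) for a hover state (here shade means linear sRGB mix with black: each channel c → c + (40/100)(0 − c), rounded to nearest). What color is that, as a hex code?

#7e8b97

Lerp each channel 40% toward 0:
  R: 210 + 0.4×(0−210) = 210 − 84 = 126 → 126
  G: 231 + 0.4×(0−231) = 231 − 92.4 = 138.6 → 139
  B: 251 + 0.4×(0−251) = 251 − 100.4 = 150.6 → 151
rgb(126, 139, 151) = #7e8b97.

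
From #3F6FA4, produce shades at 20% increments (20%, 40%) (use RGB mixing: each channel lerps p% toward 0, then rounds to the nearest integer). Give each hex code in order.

#3F6FA4 is rgb(63, 111, 164).
20%: (63 − 12.6 = 50.4→50, 111 − 22.2 = 88.8→89, 164 − 32.8 = 131.2→131) → #325983
40%: (63 − 25.2 = 37.8→38, 111 − 44.4 = 66.6→67, 164 − 65.6 = 98.4→98) → #264362

#325983, #264362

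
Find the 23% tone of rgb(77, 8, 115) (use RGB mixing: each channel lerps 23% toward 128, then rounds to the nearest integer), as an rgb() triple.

Per channel, c → c + 0.23(128 − c):
  R: 77 + 11.73 = 88.73 → 89
  G: 8 + 0.23×(128−8) = 8 + 27.6 = 35.6 → 36
  B: 115 + 2.99 = 117.99 → 118

rgb(89, 36, 118)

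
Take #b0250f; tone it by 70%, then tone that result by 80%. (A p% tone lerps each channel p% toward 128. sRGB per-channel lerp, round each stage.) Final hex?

#b0250f is rgb(176, 37, 15).
Lerp each channel 70% toward 128:
  R: 176 − 33.6 = 142.4 → 142
  G: 37 + 0.7×(128−37) = 37 + 63.7 = 100.7 → 101
  B: 15 + 0.7×(128−15) = 15 + 79.1 = 94.1 → 94
After the tone: rgb(142, 101, 94) = #8e655e.
Per channel, c → c + 0.8(128 − c):
  R: 142 + 0.8×(128−142) = 142 − 11.2 = 130.8 → 131
  G: 101 + 21.6 = 122.6 → 123
  B: 94 + 0.8×(128−94) = 94 + 27.2 = 121.2 → 121
rgb(131, 123, 121) = #837b79.

#837b79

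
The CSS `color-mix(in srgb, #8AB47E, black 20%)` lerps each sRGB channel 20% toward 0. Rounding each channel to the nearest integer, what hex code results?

#6E9065

#8AB47E is rgb(138, 180, 126).
Lerp each channel 20% toward 0:
  R: 138 − 27.6 = 110.4 → 110
  G: 180 + 0.2×(0−180) = 180 − 36 = 144 → 144
  B: 126 + 0.2×(0−126) = 126 − 25.2 = 100.8 → 101
rgb(110, 144, 101) = #6E9065.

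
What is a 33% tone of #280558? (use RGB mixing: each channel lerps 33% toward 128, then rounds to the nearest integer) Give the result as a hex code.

#280558 is rgb(40, 5, 88).
Lerp each channel 33% toward 128:
  R: 40 + 29.04 = 69.04 → 69
  G: 5 + 0.33×(128−5) = 5 + 40.59 = 45.59 → 46
  B: 88 + 0.33×(128−88) = 88 + 13.2 = 101.2 → 101
rgb(69, 46, 101) = #452e65.

#452e65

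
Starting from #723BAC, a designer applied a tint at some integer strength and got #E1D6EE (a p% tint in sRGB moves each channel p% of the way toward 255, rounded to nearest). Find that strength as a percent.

#723BAC is rgb(114, 59, 172); #E1D6EE is rgb(225, 214, 238).
On the G channel (widest range): 214 ≈ 59 + (p/100)(255 − 59), so p ≈ 100×(214 − 59)/(255 − 59) = 15500/196 = 79.08.
p = 79 reproduces all three channels after rounding.

79%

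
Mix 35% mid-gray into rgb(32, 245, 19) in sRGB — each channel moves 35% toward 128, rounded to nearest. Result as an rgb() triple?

rgb(66, 204, 57)

Per channel, c → c + 0.35(128 − c):
  R: 32 + 0.35×(128−32) = 32 + 33.6 = 65.6 → 66
  G: 245 + 0.35×(128−245) = 245 − 40.95 = 204.05 → 204
  B: 19 + 0.35×(128−19) = 19 + 38.15 = 57.15 → 57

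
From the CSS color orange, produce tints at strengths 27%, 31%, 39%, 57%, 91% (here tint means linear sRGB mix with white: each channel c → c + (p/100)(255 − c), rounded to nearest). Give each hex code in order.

#FFBD45, #FFC14F, #FFC863, #FFD891, #FFF7E8

CSS orange is rgb(255, 165, 0).
27%: (255→255, 165 + 24.3 = 189.3→189, 0 + 68.85 = 68.85→69) → #FFBD45
31%: (255→255, 165 + 27.9 = 192.9→193, 0 + 79.05 = 79.05→79) → #FFC14F
39%: (255→255, 165 + 35.1 = 200.1→200, 0 + 99.45 = 99.45→99) → #FFC863
57%: (255→255, 165 + 51.3 = 216.3→216, 0 + 145.35 = 145.35→145) → #FFD891
91%: (255→255, 165 + 81.9 = 246.9→247, 0 + 232.05 = 232.05→232) → #FFF7E8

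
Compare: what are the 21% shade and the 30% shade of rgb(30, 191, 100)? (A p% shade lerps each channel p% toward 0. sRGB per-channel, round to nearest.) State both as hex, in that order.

#18974F, #158646

21% shade:
  R: 30 − 6.3 = 23.7 → 24
  G: 191 + 0.21×(0−191) = 191 − 40.11 = 150.89 → 151
  B: 100 + 0.21×(0−100) = 100 − 21 = 79 → 79
  → #18974F
30% shade:
  R: 30 + 0.3×(0−30) = 30 − 9 = 21 → 21
  G: 191 − 57.3 = 133.7 → 134
  B: 100 + 0.3×(0−100) = 100 − 30 = 70 → 70
  → #158646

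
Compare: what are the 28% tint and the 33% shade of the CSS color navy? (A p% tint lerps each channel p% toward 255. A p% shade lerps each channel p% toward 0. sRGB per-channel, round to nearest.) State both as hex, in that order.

CSS navy is rgb(0, 0, 128).
28% tint:
  R: 0 + 0.28×(255−0) = 0 + 71.4 = 71.4 → 71
  G: 0 + 71.4 = 71.4 → 71
  B: 128 + 0.28×(255−128) = 128 + 35.56 = 163.56 → 164
  → #4747a4
33% shade:
  R: 0 + 0 = 0 → 0
  G: 0 + 0.33×(0−0) = 0 + 0 = 0 → 0
  B: 128 − 42.24 = 85.76 → 86
  → #000056

#4747a4, #000056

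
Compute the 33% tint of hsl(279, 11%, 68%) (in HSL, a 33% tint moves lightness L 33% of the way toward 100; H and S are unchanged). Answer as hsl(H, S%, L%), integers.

L moves 33% from 68 toward 100: 68 + 10.56 = 78.56 → 79.
H and S are unchanged.

hsl(279, 11%, 79%)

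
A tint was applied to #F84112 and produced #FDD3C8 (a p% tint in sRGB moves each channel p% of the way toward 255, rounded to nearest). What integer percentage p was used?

#F84112 is rgb(248, 65, 18); #FDD3C8 is rgb(253, 211, 200).
On the B channel (widest range): 200 ≈ 18 + (p/100)(255 − 18), so p ≈ 100×(200 − 18)/(255 − 18) = 18200/237 = 76.79.
p = 77 reproduces all three channels after rounding.

77%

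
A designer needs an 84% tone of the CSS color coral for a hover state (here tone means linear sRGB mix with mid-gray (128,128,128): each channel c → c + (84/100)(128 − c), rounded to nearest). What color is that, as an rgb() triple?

rgb(148, 128, 120)

CSS coral is rgb(255, 127, 80).
Lerp each channel 84% toward 128:
  R: 255 − 106.68 = 148.32 → 148
  G: 127 + 0.84×(128−127) = 127 + 0.84 = 127.84 → 128
  B: 80 + 40.32 = 120.32 → 120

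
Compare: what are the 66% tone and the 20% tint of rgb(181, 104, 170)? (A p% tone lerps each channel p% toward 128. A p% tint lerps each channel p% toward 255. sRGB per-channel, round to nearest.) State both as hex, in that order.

66% tone:
  R: 181 − 34.98 = 146.02 → 146
  G: 104 + 15.84 = 119.84 → 120
  B: 170 + 0.66×(128−170) = 170 − 27.72 = 142.28 → 142
  → #92788E
20% tint:
  R: 181 + 14.8 = 195.8 → 196
  G: 104 + 30.2 = 134.2 → 134
  B: 170 + 0.2×(255−170) = 170 + 17 = 187 → 187
  → #C486BB

#92788E, #C486BB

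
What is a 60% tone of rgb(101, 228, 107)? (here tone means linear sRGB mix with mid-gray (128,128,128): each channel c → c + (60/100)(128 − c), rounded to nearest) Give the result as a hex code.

#75A878

Lerp each channel 60% toward 128:
  R: 101 + 0.6×(128−101) = 101 + 16.2 = 117.2 → 117
  G: 228 + 0.6×(128−228) = 228 − 60 = 168 → 168
  B: 107 + 12.6 = 119.6 → 120
rgb(117, 168, 120) = #75A878.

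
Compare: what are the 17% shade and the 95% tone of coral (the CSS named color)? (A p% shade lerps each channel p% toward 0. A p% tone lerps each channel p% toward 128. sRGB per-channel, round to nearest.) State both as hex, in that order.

#D46942, #86807E

CSS coral is rgb(255, 127, 80).
17% shade:
  R: 255 + 0.17×(0−255) = 255 − 43.35 = 211.65 → 212
  G: 127 − 21.59 = 105.41 → 105
  B: 80 − 13.6 = 66.4 → 66
  → #D46942
95% tone:
  R: 255 + 0.95×(128−255) = 255 − 120.65 = 134.35 → 134
  G: 127 + 0.95 = 127.95 → 128
  B: 80 + 0.95×(128−80) = 80 + 45.6 = 125.6 → 126
  → #86807E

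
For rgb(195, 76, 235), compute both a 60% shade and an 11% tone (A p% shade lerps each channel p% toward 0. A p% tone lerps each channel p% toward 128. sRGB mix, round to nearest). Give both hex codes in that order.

#4E1E5E, #BC52DF

60% shade:
  R: 195 + 0.6×(0−195) = 195 − 117 = 78 → 78
  G: 76 − 45.6 = 30.4 → 30
  B: 235 − 141 = 94 → 94
  → #4E1E5E
11% tone:
  R: 195 + 0.11×(128−195) = 195 − 7.37 = 187.63 → 188
  G: 76 + 0.11×(128−76) = 76 + 5.72 = 81.72 → 82
  B: 235 − 11.77 = 223.23 → 223
  → #BC52DF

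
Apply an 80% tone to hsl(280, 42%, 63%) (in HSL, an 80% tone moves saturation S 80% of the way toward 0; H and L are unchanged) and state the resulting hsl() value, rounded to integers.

hsl(280, 8%, 63%)

S moves 80% from 42 toward 0: 42 − 33.6 = 8.4 → 8.
H and L are unchanged.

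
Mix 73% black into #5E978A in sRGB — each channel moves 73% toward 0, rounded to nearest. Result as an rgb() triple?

rgb(25, 41, 37)

#5E978A is rgb(94, 151, 138).
Per channel, c → c + 0.73(0 − c):
  R: 94 + 0.73×(0−94) = 94 − 68.62 = 25.38 → 25
  G: 151 − 110.23 = 40.77 → 41
  B: 138 + 0.73×(0−138) = 138 − 100.74 = 37.26 → 37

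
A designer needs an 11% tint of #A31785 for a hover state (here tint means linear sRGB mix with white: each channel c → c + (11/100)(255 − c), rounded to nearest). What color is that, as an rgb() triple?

#A31785 is rgb(163, 23, 133).
An 11% tint moves each channel 11% toward 255:
  R: 163 + 10.12 = 173.12 → 173
  G: 23 + 25.52 = 48.52 → 49
  B: 133 + 0.11×(255−133) = 133 + 13.42 = 146.42 → 146

rgb(173, 49, 146)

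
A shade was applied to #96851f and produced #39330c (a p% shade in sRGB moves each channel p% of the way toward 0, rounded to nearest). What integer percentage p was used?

#96851f is rgb(150, 133, 31); #39330c is rgb(57, 51, 12).
On the R channel (widest range): 57 ≈ 150 + (p/100)(0 − 150), so p ≈ 100×(57 − 150)/(0 − 150) = -9300/-150 = 62.00.
p = 62 reproduces all three channels after rounding.

62%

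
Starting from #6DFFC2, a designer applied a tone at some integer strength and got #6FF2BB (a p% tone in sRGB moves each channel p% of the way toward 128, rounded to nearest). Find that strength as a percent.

10%

#6DFFC2 is rgb(109, 255, 194); #6FF2BB is rgb(111, 242, 187).
On the G channel (widest range): 242 ≈ 255 + (p/100)(128 − 255), so p ≈ 100×(242 − 255)/(128 − 255) = -1300/-127 = 10.24.
p = 10 reproduces all three channels after rounding.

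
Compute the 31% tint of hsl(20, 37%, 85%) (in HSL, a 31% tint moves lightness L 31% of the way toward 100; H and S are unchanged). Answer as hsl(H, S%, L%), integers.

L moves 31% from 85 toward 100: 85 + 4.65 = 89.65 → 90.
H and S are unchanged.

hsl(20, 37%, 90%)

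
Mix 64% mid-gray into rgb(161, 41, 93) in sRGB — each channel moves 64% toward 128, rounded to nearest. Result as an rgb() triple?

Per channel, c → c + 0.64(128 − c):
  R: 161 + 0.64×(128−161) = 161 − 21.12 = 139.88 → 140
  G: 41 + 0.64×(128−41) = 41 + 55.68 = 96.68 → 97
  B: 93 + 0.64×(128−93) = 93 + 22.4 = 115.4 → 115

rgb(140, 97, 115)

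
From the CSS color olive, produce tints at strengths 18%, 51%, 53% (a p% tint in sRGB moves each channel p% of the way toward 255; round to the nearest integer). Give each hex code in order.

CSS olive is rgb(128, 128, 0).
18%: (128 + 22.86 = 150.86→151, 128 + 22.86 = 150.86→151, 0 + 45.9 = 45.9→46) → #97972e
51%: (128 + 64.77 = 192.77→193, 128 + 64.77 = 192.77→193, 0 + 130.05 = 130.05→130) → #c1c182
53%: (128 + 67.31 = 195.31→195, 128 + 67.31 = 195.31→195, 0 + 135.15 = 135.15→135) → #c3c387

#97972e, #c1c182, #c3c387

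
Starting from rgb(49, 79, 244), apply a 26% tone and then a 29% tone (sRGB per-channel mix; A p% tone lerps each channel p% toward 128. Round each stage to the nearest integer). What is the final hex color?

#5766bd

Per channel, c → c + 0.26(128 − c):
  R: 49 + 20.54 = 69.54 → 70
  G: 79 + 12.74 = 91.74 → 92
  B: 244 + 0.26×(128−244) = 244 − 30.16 = 213.84 → 214
After the tone: rgb(70, 92, 214) = #465cd6.
Lerp each channel 29% toward 128:
  R: 70 + 0.29×(128−70) = 70 + 16.82 = 86.82 → 87
  G: 92 + 10.44 = 102.44 → 102
  B: 214 + 0.29×(128−214) = 214 − 24.94 = 189.06 → 189
rgb(87, 102, 189) = #5766bd.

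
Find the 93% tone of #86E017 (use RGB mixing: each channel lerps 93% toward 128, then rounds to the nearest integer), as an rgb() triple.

rgb(128, 135, 121)

#86E017 is rgb(134, 224, 23).
A 93% tone moves each channel 93% toward 128:
  R: 134 + 0.93×(128−134) = 134 − 5.58 = 128.42 → 128
  G: 224 + 0.93×(128−224) = 224 − 89.28 = 134.72 → 135
  B: 23 + 97.65 = 120.65 → 121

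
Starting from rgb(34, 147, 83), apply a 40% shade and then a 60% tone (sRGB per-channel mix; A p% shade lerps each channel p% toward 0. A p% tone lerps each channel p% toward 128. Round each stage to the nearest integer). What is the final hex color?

Per channel, c → c + 0.4(0 − c):
  R: 34 + 0.4×(0−34) = 34 − 13.6 = 20.4 → 20
  G: 147 + 0.4×(0−147) = 147 − 58.8 = 88.2 → 88
  B: 83 + 0.4×(0−83) = 83 − 33.2 = 49.8 → 50
After the shade: rgb(20, 88, 50) = #145832.
A 60% tone moves each channel 60% toward 128:
  R: 20 + 0.6×(128−20) = 20 + 64.8 = 84.8 → 85
  G: 88 + 24 = 112 → 112
  B: 50 + 0.6×(128−50) = 50 + 46.8 = 96.8 → 97
rgb(85, 112, 97) = #557061.

#557061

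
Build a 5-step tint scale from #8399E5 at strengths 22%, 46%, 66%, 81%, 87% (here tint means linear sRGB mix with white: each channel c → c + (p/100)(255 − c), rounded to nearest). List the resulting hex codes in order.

#9EAFEB, #BCC8F1, #D5DCF6, #E7ECFA, #EFF2FC

#8399E5 is rgb(131, 153, 229).
22%: (131 + 27.28 = 158.28→158, 153 + 22.44 = 175.44→175, 229 + 5.72 = 234.72→235) → #9EAFEB
46%: (131 + 57.04 = 188.04→188, 153 + 46.92 = 199.92→200, 229 + 11.96 = 240.96→241) → #BCC8F1
66%: (131 + 81.84 = 212.84→213, 153 + 67.32 = 220.32→220, 229 + 17.16 = 246.16→246) → #D5DCF6
81%: (131 + 100.44 = 231.44→231, 153 + 82.62 = 235.62→236, 229 + 21.06 = 250.06→250) → #E7ECFA
87%: (131 + 107.88 = 238.88→239, 153 + 88.74 = 241.74→242, 229 + 22.62 = 251.62→252) → #EFF2FC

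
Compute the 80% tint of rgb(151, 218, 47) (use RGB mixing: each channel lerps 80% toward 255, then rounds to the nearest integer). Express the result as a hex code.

#EAF8D5

An 80% tint moves each channel 80% toward 255:
  R: 151 + 83.2 = 234.2 → 234
  G: 218 + 29.6 = 247.6 → 248
  B: 47 + 0.8×(255−47) = 47 + 166.4 = 213.4 → 213
rgb(234, 248, 213) = #EAF8D5.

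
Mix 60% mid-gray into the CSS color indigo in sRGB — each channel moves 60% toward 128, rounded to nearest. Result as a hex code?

CSS indigo is rgb(75, 0, 130).
Lerp each channel 60% toward 128:
  R: 75 + 0.6×(128−75) = 75 + 31.8 = 106.8 → 107
  G: 0 + 0.6×(128−0) = 0 + 76.8 = 76.8 → 77
  B: 130 + 0.6×(128−130) = 130 − 1.2 = 128.8 → 129
rgb(107, 77, 129) = #6b4d81.

#6b4d81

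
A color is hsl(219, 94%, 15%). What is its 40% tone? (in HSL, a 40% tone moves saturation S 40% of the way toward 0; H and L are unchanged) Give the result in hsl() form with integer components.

S moves 40% from 94 toward 0: 94 − 37.6 = 56.4 → 56.
H and L are unchanged.

hsl(219, 56%, 15%)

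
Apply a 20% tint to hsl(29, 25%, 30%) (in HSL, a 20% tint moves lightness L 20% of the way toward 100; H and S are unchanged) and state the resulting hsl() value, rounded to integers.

hsl(29, 25%, 44%)

L moves 20% from 30 toward 100: 30 + 14 = 44 → 44.
H and S are unchanged.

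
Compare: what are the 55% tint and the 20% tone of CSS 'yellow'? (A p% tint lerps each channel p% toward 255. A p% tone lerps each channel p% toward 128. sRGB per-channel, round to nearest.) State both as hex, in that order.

CSS yellow is rgb(255, 255, 0).
55% tint:
  R: 255 + 0.55×(255−255) = 255 + 0 = 255 → 255
  G: 255 + 0.55×(255−255) = 255 + 0 = 255 → 255
  B: 0 + 0.55×(255−0) = 0 + 140.25 = 140.25 → 140
  → #FFFF8C
20% tone:
  R: 255 + 0.2×(128−255) = 255 − 25.4 = 229.6 → 230
  G: 255 + 0.2×(128−255) = 255 − 25.4 = 229.6 → 230
  B: 0 + 25.6 = 25.6 → 26
  → #E6E61A

#FFFF8C, #E6E61A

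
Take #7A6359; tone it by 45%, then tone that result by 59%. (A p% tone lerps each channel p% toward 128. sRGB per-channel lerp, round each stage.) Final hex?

#7F7977

#7A6359 is rgb(122, 99, 89).
A 45% tone moves each channel 45% toward 128:
  R: 122 + 2.7 = 124.7 → 125
  G: 99 + 0.45×(128−99) = 99 + 13.05 = 112.05 → 112
  B: 89 + 0.45×(128−89) = 89 + 17.55 = 106.55 → 107
After the tone: rgb(125, 112, 107) = #7D706B.
Per channel, c → c + 0.59(128 − c):
  R: 125 + 0.59×(128−125) = 125 + 1.77 = 126.77 → 127
  G: 112 + 0.59×(128−112) = 112 + 9.44 = 121.44 → 121
  B: 107 + 12.39 = 119.39 → 119
rgb(127, 121, 119) = #7F7977.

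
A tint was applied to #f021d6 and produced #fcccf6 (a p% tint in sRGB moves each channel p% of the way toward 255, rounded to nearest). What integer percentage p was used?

#f021d6 is rgb(240, 33, 214); #fcccf6 is rgb(252, 204, 246).
On the G channel (widest range): 204 ≈ 33 + (p/100)(255 − 33), so p ≈ 100×(204 − 33)/(255 − 33) = 17100/222 = 77.03.
p = 77 reproduces all three channels after rounding.

77%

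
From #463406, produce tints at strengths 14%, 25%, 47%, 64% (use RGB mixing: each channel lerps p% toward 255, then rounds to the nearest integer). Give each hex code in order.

#463406 is rgb(70, 52, 6).
14%: (70 + 25.9 = 95.9→96, 52 + 28.42 = 80.42→80, 6 + 34.86 = 40.86→41) → #605029
25%: (70 + 46.25 = 116.25→116, 52 + 50.75 = 102.75→103, 6 + 62.25 = 68.25→68) → #746744
47%: (70 + 86.95 = 156.95→157, 52 + 95.41 = 147.41→147, 6 + 117.03 = 123.03→123) → #9d937b
64%: (70 + 118.4 = 188.4→188, 52 + 129.92 = 181.92→182, 6 + 159.36 = 165.36→165) → #bcb6a5

#605029, #746744, #9d937b, #bcb6a5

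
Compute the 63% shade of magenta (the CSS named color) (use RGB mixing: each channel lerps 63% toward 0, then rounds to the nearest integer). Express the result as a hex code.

#5E005E

CSS magenta is rgb(255, 0, 255).
Per channel, c → c + 0.63(0 − c):
  R: 255 − 160.65 = 94.35 → 94
  G: 0 + 0 = 0 → 0
  B: 255 + 0.63×(0−255) = 255 − 160.65 = 94.35 → 94
rgb(94, 0, 94) = #5E005E.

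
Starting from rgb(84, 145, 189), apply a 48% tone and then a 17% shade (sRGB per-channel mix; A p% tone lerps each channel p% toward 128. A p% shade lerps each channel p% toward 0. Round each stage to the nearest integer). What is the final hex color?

Lerp each channel 48% toward 128:
  R: 84 + 21.12 = 105.12 → 105
  G: 145 + 0.48×(128−145) = 145 − 8.16 = 136.84 → 137
  B: 189 − 29.28 = 159.72 → 160
After the tone: rgb(105, 137, 160) = #6989A0.
A 17% shade moves each channel 17% toward 0:
  R: 105 − 17.85 = 87.15 → 87
  G: 137 + 0.17×(0−137) = 137 − 23.29 = 113.71 → 114
  B: 160 + 0.17×(0−160) = 160 − 27.2 = 132.8 → 133
rgb(87, 114, 133) = #577285.

#577285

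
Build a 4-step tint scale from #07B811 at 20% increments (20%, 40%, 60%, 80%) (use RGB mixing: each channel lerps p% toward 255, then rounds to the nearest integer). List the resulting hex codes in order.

#07B811 is rgb(7, 184, 17).
20%: (7 + 49.6 = 56.6→57, 184 + 14.2 = 198.2→198, 17 + 47.6 = 64.6→65) → #39C641
40%: (7 + 99.2 = 106.2→106, 184 + 28.4 = 212.4→212, 17 + 95.2 = 112.2→112) → #6AD470
60%: (7 + 148.8 = 155.8→156, 184 + 42.6 = 226.6→227, 17 + 142.8 = 159.8→160) → #9CE3A0
80%: (7 + 198.4 = 205.4→205, 184 + 56.8 = 240.8→241, 17 + 190.4 = 207.4→207) → #CDF1CF

#39C641, #6AD470, #9CE3A0, #CDF1CF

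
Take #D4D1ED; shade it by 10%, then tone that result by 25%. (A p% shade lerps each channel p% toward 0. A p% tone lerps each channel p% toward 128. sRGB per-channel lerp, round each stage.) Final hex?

#D4D1ED is rgb(212, 209, 237).
Per channel, c → c + 0.1(0 − c):
  R: 212 + 0.1×(0−212) = 212 − 21.2 = 190.8 → 191
  G: 209 + 0.1×(0−209) = 209 − 20.9 = 188.1 → 188
  B: 237 − 23.7 = 213.3 → 213
After the shade: rgb(191, 188, 213) = #BFBCD5.
A 25% tone moves each channel 25% toward 128:
  R: 191 + 0.25×(128−191) = 191 − 15.75 = 175.25 → 175
  G: 188 + 0.25×(128−188) = 188 − 15 = 173 → 173
  B: 213 + 0.25×(128−213) = 213 − 21.25 = 191.75 → 192
rgb(175, 173, 192) = #AFADC0.

#AFADC0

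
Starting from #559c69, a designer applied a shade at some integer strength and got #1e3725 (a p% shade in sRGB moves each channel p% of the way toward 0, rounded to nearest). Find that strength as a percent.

#559c69 is rgb(85, 156, 105); #1e3725 is rgb(30, 55, 37).
On the G channel (widest range): 55 ≈ 156 + (p/100)(0 − 156), so p ≈ 100×(55 − 156)/(0 − 156) = -10100/-156 = 64.74.
p = 65 reproduces all three channels after rounding.

65%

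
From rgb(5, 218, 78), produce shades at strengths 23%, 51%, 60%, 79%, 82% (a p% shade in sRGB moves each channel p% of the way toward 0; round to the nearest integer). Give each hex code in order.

23%: (5 − 1.15 = 3.85→4, 218 − 50.14 = 167.86→168, 78 − 17.94 = 60.06→60) → #04A83C
51%: (5 − 2.55 = 2.45→2, 218 − 111.18 = 106.82→107, 78 − 39.78 = 38.22→38) → #026B26
60%: (5 − 3 = 2→2, 218 − 130.8 = 87.2→87, 78 − 46.8 = 31.2→31) → #02571F
79%: (5 − 3.95 = 1.05→1, 218 − 172.22 = 45.78→46, 78 − 61.62 = 16.38→16) → #012E10
82%: (5 − 4.1 = 0.9→1, 218 − 178.76 = 39.24→39, 78 − 63.96 = 14.04→14) → #01270E

#04A83C, #026B26, #02571F, #012E10, #01270E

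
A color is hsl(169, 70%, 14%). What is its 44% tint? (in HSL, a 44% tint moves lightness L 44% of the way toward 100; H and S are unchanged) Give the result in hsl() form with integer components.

hsl(169, 70%, 52%)

L moves 44% from 14 toward 100: 14 + 37.84 = 51.84 → 52.
H and S are unchanged.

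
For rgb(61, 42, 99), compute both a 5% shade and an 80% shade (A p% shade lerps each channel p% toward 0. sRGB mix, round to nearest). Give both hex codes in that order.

5% shade:
  R: 61 − 3.05 = 57.95 → 58
  G: 42 − 2.1 = 39.9 → 40
  B: 99 + 0.05×(0−99) = 99 − 4.95 = 94.05 → 94
  → #3A285E
80% shade:
  R: 61 + 0.8×(0−61) = 61 − 48.8 = 12.2 → 12
  G: 42 + 0.8×(0−42) = 42 − 33.6 = 8.4 → 8
  B: 99 − 79.2 = 19.8 → 20
  → #0C0814

#3A285E, #0C0814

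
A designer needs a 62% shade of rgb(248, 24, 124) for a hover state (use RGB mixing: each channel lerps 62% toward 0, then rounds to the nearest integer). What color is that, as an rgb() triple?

rgb(94, 9, 47)

Per channel, c → c + 0.62(0 − c):
  R: 248 + 0.62×(0−248) = 248 − 153.76 = 94.24 → 94
  G: 24 + 0.62×(0−24) = 24 − 14.88 = 9.12 → 9
  B: 124 + 0.62×(0−124) = 124 − 76.88 = 47.12 → 47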